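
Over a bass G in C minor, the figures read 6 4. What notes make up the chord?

A fourth above G in this key is C.
A sixth above G in this key is Eb.
Together with the bass G, this spells C minor in second inversion.

G, C, Eb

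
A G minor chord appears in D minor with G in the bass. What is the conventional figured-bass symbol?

no figures

G is the root of G minor, so the chord is in root position.
A triad in root position is figured 5/3, conventionally abbreviated (no figures — root-position triad).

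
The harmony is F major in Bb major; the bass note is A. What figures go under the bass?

A is the third of F major, so the chord is in first inversion.
A triad in first inversion is figured 6/3, conventionally abbreviated 6.

6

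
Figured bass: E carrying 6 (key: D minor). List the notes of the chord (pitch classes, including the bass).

The written figures 6 are shorthand for 6/3: the 3 is implied.
A third above E in this key is G.
A sixth above E in this key is C.
Together with the bass E, this spells C major in first inversion.

E, G, C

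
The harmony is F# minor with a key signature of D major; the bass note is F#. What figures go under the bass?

F# is the root of F# minor, so the chord is in root position.
A triad in root position is figured 5/3, conventionally abbreviated (no figures — root-position triad).

no figures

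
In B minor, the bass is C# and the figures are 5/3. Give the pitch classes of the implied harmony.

C#, E, G

A third above C# in this key is E.
A fifth above C# in this key is G.
Together with the bass C#, this spells C# diminished in root position.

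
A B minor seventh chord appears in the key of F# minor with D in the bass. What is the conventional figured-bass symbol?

D is the third of B minor seventh, so the chord is in first inversion.
A seventh chord in first inversion is figured 6/5/3, conventionally abbreviated 6/5.

6/5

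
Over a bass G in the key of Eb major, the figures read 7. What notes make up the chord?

The written figures 7 are shorthand for 7/5/3: the 5/3 are implied.
A third above G in this key is Bb.
A fifth above G in this key is D.
A seventh above G in this key is F.
Together with the bass G, this spells G minor seventh in root position.

G, Bb, D, F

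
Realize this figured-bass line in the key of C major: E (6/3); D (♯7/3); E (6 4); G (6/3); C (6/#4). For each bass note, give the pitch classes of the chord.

E (6/3): E, G, C.
D (#7/5/3): D, F, A, C#.
E (6/4): E, A, C.
G (6/3): G, B, E.
C (6/#4): C, F#, A.

E, G, C | D, F, A, C# | E, A, C | G, B, E | C, F#, A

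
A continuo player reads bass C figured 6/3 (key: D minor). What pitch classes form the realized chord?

C, E, A

A third above C in this key is E.
A sixth above C in this key is A.
Together with the bass C, this spells A minor in first inversion.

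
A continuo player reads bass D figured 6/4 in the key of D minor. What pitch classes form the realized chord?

D, G, Bb

A fourth above D in this key is G.
A sixth above D in this key is Bb.
Together with the bass D, this spells G minor in second inversion.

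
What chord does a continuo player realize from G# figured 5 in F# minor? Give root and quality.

G# diminished

The figures 5 indicate a triad in root position.
In root position the bass is the root, so the root is G#.
The chord tones are G#, B, D, giving G# diminished.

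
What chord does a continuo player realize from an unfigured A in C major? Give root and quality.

An unfigured bass indicates a triad in root position.
In root position the bass is the root, so the root is A.
The chord tones are A, C, E, giving A minor.

A minor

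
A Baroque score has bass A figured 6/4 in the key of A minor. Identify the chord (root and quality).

The figures 6/4 indicate a triad in second inversion.
In second inversion the root lies a fourth above the bass: a fourth above A in A minor is D.
The chord tones are A, D, F, giving D minor.

D minor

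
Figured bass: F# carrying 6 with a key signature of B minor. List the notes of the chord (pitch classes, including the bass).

The written figures 6 are shorthand for 6/3: the 3 is implied.
A third above F# in this key is A.
A sixth above F# in this key is D.
Together with the bass F#, this spells D major in first inversion.

F#, A, D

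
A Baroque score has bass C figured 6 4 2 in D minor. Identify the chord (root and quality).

The figures 6 4 2 indicate a seventh chord in third inversion.
In third inversion the root lies a second above the bass: a second above C in D minor is D.
The chord tones are C, D, F, A, giving D minor seventh.

D minor seventh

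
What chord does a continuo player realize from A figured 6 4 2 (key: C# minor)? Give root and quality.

B dominant seventh

The figures 6 4 2 indicate a seventh chord in third inversion.
In third inversion the root lies a second above the bass: a second above A in C# minor is B.
The chord tones are A, B, D#, F#, giving B dominant seventh.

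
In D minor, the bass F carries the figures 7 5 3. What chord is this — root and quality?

The figures 7 5 3 indicate a seventh chord in root position.
In root position the bass is the root, so the root is F.
The chord tones are F, A, C, E, giving F major seventh.

F major seventh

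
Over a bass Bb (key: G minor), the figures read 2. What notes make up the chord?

The written figures 2 are shorthand for 6/4/2: the 6/4 are implied.
A second above Bb in this key is C.
A fourth above Bb in this key is Eb.
A sixth above Bb in this key is G.
Together with the bass Bb, this spells C minor seventh in third inversion.

Bb, C, Eb, G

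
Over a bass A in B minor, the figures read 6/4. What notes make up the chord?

A fourth above A in this key is D.
A sixth above A in this key is F#.
Together with the bass A, this spells D major in second inversion.

A, D, F#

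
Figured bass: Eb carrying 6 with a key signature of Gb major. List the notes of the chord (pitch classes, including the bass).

The written figures 6 are shorthand for 6/3: the 3 is implied.
A third above Eb in this key is Gb.
A sixth above Eb in this key is Cb.
Together with the bass Eb, this spells Cb major in first inversion.

Eb, Gb, Cb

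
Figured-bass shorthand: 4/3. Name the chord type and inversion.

seventh chord, second inversion

4/3 is shorthand for 6/4/3.
Intervals of 6/4/3 above the bass form a seventh chord; the bass is the fifth, so this is second inversion.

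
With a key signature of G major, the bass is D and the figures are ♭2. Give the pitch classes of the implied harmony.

D, Eb, G, B

The written figures ♭2 are shorthand for 6/4/2: the 6/4 are implied.
A second above D in this key is E, lowered to Eb by the flat.
A fourth above D in this key is G.
A sixth above D in this key is B.
Together with the bass D, this spells Eb augmented major seventh in third inversion.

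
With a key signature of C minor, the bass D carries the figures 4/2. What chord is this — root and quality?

Eb major seventh

The figures 4/2 indicate a seventh chord in third inversion.
In third inversion the root lies a second above the bass: a second above D in C minor is Eb.
The chord tones are D, Eb, G, Bb, giving Eb major seventh.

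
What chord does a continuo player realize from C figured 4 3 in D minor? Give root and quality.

The figures 4 3 indicate a seventh chord in second inversion.
In second inversion the root lies a fourth above the bass: a fourth above C in D minor is F.
The chord tones are C, E, F, A, giving F major seventh.

F major seventh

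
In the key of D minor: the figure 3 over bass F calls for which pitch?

Counting 2 letter steps above F lands on A; in D minor, that letter is A.

A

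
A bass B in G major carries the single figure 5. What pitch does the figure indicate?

Counting 4 letter steps above B lands on F; in G major, that letter is F#.

F#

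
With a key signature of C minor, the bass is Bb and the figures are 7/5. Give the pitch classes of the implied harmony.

Bb, D, F, Ab

The written figures 7/5 are shorthand for 7/5/3: the 3 is implied.
A third above Bb in this key is D.
A fifth above Bb in this key is F.
A seventh above Bb in this key is Ab.
Together with the bass Bb, this spells Bb dominant seventh in root position.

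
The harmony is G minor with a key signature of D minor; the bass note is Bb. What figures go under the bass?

Bb is the third of G minor, so the chord is in first inversion.
A triad in first inversion is figured 6/3, conventionally abbreviated 6.

6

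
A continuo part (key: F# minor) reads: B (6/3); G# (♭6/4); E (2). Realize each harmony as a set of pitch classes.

B (6/3): B, D, G#.
G# (b6/4): G#, C#, Eb.
E (6/4/2): E, F#, A, C#.

B, D, G# | G#, C#, Eb | E, F#, A, C#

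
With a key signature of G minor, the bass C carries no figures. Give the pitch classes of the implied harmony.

C, Eb, G

An unfigured bass implies 5/3.
A third above C in this key is Eb.
A fifth above C in this key is G.
Together with the bass C, this spells C minor in root position.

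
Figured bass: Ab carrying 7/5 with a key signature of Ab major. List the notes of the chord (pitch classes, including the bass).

The written figures 7/5 are shorthand for 7/5/3: the 3 is implied.
A third above Ab in this key is C.
A fifth above Ab in this key is Eb.
A seventh above Ab in this key is G.
Together with the bass Ab, this spells Ab major seventh in root position.

Ab, C, Eb, G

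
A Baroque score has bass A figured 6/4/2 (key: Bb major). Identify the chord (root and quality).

Bb major seventh

The figures 6/4/2 indicate a seventh chord in third inversion.
In third inversion the root lies a second above the bass: a second above A in Bb major is Bb.
The chord tones are A, Bb, D, F, giving Bb major seventh.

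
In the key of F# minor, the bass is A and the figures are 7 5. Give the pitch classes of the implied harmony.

The written figures 7 5 are shorthand for 7/5/3: the 3 is implied.
A third above A in this key is C#.
A fifth above A in this key is E.
A seventh above A in this key is G#.
Together with the bass A, this spells A major seventh in root position.

A, C#, E, G#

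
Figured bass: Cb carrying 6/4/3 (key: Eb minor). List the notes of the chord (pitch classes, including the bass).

A third above Cb in this key is Eb.
A fourth above Cb in this key is F.
A sixth above Cb in this key is Ab.
Together with the bass Cb, this spells F half-diminished seventh in second inversion.

Cb, Eb, F, Ab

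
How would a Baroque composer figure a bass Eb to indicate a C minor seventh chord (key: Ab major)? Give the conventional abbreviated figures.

Eb is the third of C minor seventh, so the chord is in first inversion.
A seventh chord in first inversion is figured 6/5/3, conventionally abbreviated 6/5.

6/5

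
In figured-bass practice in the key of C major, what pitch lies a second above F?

G

Counting 1 letter step above F lands on G; in C major, that letter is G.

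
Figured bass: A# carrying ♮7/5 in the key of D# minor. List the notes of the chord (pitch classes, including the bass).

A#, C#, E#, G

The written figures ♮7/5 are shorthand for 7/5/3: the 3 is implied.
A third above A# in this key is C#.
A fifth above A# in this key is E#.
A seventh above A# in this key is G#, made natural (G) by the ♮ figure.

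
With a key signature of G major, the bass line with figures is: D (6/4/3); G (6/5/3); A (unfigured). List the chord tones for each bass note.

D, F#, G, B | G, B, D, E | A, C, E

D (6/4/3): D, F#, G, B.
G (6/5/3): G, B, D, E.
A (5/3): A, C, E.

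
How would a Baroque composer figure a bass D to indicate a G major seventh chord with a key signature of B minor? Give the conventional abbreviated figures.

D is the fifth of G major seventh, so the chord is in second inversion.
A seventh chord in second inversion is figured 6/4/3, conventionally abbreviated 4/3.

4/3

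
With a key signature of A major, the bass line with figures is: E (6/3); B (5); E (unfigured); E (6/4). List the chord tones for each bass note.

E, G#, C# | B, D, F# | E, G#, B | E, A, C#

E (6/3): E, G#, C#.
B (5/3): B, D, F#.
E (5/3): E, G#, B.
E (6/4): E, A, C#.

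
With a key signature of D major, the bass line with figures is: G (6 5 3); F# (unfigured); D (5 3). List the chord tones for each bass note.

G, B, D, E | F#, A, C# | D, F#, A

G (6/5/3): G, B, D, E.
F# (5/3): F#, A, C#.
D (5/3): D, F#, A.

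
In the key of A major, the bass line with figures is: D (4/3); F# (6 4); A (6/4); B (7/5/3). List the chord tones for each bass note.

D (6/4/3): D, F#, G#, B.
F# (6/4): F#, B, D.
A (6/4): A, D, F#.
B (7/5/3): B, D, F#, A.

D, F#, G#, B | F#, B, D | A, D, F# | B, D, F#, A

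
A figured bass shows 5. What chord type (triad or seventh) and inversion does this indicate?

5 is shorthand for 5/3.
Intervals of 5/3 above the bass form a triad; the bass is the root, so this is root position.

triad, root position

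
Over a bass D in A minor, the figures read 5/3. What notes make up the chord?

D, F, A

A third above D in this key is F.
A fifth above D in this key is A.
Together with the bass D, this spells D minor in root position.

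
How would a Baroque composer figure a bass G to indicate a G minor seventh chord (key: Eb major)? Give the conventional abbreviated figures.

G is the root of G minor seventh, so the chord is in root position.
A seventh chord in root position is figured 7/5/3, conventionally abbreviated 7.

7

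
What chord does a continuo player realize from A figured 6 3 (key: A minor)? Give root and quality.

The figures 6 3 indicate a triad in first inversion.
In first inversion the root lies a sixth above the bass: a sixth above A in A minor is F.
The chord tones are A, C, F, giving F major.

F major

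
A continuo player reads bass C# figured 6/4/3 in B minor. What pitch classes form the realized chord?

C#, E, F#, A

A third above C# in this key is E.
A fourth above C# in this key is F#.
A sixth above C# in this key is A.
Together with the bass C#, this spells F# minor seventh in second inversion.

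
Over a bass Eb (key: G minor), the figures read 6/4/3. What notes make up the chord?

A third above Eb in this key is G.
A fourth above Eb in this key is A.
A sixth above Eb in this key is C.
Together with the bass Eb, this spells A half-diminished seventh in second inversion.

Eb, G, A, C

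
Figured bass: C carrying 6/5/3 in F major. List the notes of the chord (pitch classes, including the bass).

A third above C in this key is E.
A fifth above C in this key is G.
A sixth above C in this key is A.
Together with the bass C, this spells A minor seventh in first inversion.

C, E, G, A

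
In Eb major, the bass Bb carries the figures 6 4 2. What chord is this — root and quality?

The figures 6 4 2 indicate a seventh chord in third inversion.
In third inversion the root lies a second above the bass: a second above Bb in Eb major is C.
The chord tones are Bb, C, Eb, G, giving C minor seventh.

C minor seventh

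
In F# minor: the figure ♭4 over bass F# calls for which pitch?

Bb

Counting 3 letter steps above F# lands on B; in F# minor, that letter is B.
The b4 figure lowers it a semitone, giving Bb.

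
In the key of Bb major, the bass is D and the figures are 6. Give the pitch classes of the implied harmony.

D, F, Bb

The written figures 6 are shorthand for 6/3: the 3 is implied.
A third above D in this key is F.
A sixth above D in this key is Bb.
Together with the bass D, this spells Bb major in first inversion.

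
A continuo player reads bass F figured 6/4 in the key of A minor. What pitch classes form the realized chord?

F, B, D

A fourth above F in this key is B.
A sixth above F in this key is D.
Together with the bass F, this spells B diminished in second inversion.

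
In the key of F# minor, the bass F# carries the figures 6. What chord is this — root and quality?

The figures 6 indicate a triad in first inversion.
In first inversion the root lies a sixth above the bass: a sixth above F# in F# minor is D.
The chord tones are F#, A, D, giving D major.

D major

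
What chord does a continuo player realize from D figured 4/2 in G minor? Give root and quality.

Eb major seventh

The figures 4/2 indicate a seventh chord in third inversion.
In third inversion the root lies a second above the bass: a second above D in G minor is Eb.
The chord tones are D, Eb, G, Bb, giving Eb major seventh.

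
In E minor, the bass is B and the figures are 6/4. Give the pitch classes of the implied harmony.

B, E, G

A fourth above B in this key is E.
A sixth above B in this key is G.
Together with the bass B, this spells E minor in second inversion.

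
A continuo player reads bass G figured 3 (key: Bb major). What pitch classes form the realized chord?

The written figures 3 are shorthand for 5/3: the 5 is implied.
A third above G in this key is Bb.
A fifth above G in this key is D.
Together with the bass G, this spells G minor in root position.

G, Bb, D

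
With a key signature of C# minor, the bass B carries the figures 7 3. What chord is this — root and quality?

The figures 7 3 indicate a seventh chord in root position.
In root position the bass is the root, so the root is B.
The chord tones are B, D#, F#, A, giving B dominant seventh.

B dominant seventh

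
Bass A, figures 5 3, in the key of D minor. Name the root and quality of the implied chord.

A minor

The figures 5 3 indicate a triad in root position.
In root position the bass is the root, so the root is A.
The chord tones are A, C, E, giving A minor.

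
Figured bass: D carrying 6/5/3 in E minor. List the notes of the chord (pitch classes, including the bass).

D, F#, A, B

A third above D in this key is F#.
A fifth above D in this key is A.
A sixth above D in this key is B.
Together with the bass D, this spells B minor seventh in first inversion.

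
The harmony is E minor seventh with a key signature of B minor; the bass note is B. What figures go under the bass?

B is the fifth of E minor seventh, so the chord is in second inversion.
A seventh chord in second inversion is figured 6/4/3, conventionally abbreviated 4/3.

4/3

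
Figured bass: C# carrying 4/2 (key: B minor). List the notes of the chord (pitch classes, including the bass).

C#, D, F#, A

The written figures 4/2 are shorthand for 6/4/2: the 6 is implied.
A second above C# in this key is D.
A fourth above C# in this key is F#.
A sixth above C# in this key is A.
Together with the bass C#, this spells D major seventh in third inversion.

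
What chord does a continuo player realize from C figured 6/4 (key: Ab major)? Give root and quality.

F minor

The figures 6/4 indicate a triad in second inversion.
In second inversion the root lies a fourth above the bass: a fourth above C in Ab major is F.
The chord tones are C, F, Ab, giving F minor.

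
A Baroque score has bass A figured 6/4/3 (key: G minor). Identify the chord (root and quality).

D minor seventh

The figures 6/4/3 indicate a seventh chord in second inversion.
In second inversion the root lies a fourth above the bass: a fourth above A in G minor is D.
The chord tones are A, C, D, F, giving D minor seventh.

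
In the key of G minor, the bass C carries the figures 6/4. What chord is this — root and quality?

F major

The figures 6/4 indicate a triad in second inversion.
In second inversion the root lies a fourth above the bass: a fourth above C in G minor is F.
The chord tones are C, F, A, giving F major.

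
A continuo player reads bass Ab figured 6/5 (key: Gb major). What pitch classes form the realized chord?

Ab, Cb, Eb, F

The written figures 6/5 are shorthand for 6/5/3: the 3 is implied.
A third above Ab in this key is Cb.
A fifth above Ab in this key is Eb.
A sixth above Ab in this key is F.
Together with the bass Ab, this spells F half-diminished seventh in first inversion.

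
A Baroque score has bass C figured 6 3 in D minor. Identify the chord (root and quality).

A minor

The figures 6 3 indicate a triad in first inversion.
In first inversion the root lies a sixth above the bass: a sixth above C in D minor is A.
The chord tones are C, E, A, giving A minor.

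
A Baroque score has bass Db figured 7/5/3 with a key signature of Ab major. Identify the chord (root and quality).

The figures 7/5/3 indicate a seventh chord in root position.
In root position the bass is the root, so the root is Db.
The chord tones are Db, F, Ab, C, giving Db major seventh.

Db major seventh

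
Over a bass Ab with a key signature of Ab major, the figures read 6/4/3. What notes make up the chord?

Ab, C, Db, F

A third above Ab in this key is C.
A fourth above Ab in this key is Db.
A sixth above Ab in this key is F.
Together with the bass Ab, this spells Db major seventh in second inversion.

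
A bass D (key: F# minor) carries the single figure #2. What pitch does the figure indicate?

Counting 1 letter step above D lands on E; in F# minor, that letter is E.
The #2 figure raises it a semitone, giving E#.

E#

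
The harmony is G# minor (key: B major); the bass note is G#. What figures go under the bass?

no figures

G# is the root of G# minor, so the chord is in root position.
A triad in root position is figured 5/3, conventionally abbreviated (no figures — root-position triad).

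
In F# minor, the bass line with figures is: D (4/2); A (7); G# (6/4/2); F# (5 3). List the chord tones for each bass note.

D (6/4/2): D, E, G#, B.
A (7/5/3): A, C#, E, G#.
G# (6/4/2): G#, A, C#, E.
F# (5/3): F#, A, C#.

D, E, G#, B | A, C#, E, G# | G#, A, C#, E | F#, A, C#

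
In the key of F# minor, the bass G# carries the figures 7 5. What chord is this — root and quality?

The figures 7 5 indicate a seventh chord in root position.
In root position the bass is the root, so the root is G#.
The chord tones are G#, B, D, F#, giving G# half-diminished seventh.

G# half-diminished seventh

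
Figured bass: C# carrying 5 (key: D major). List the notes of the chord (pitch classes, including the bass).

C#, E, G

The written figures 5 are shorthand for 5/3: the 3 is implied.
A third above C# in this key is E.
A fifth above C# in this key is G.
Together with the bass C#, this spells C# diminished in root position.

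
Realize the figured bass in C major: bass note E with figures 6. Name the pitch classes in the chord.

E, G, C

The written figures 6 are shorthand for 6/3: the 3 is implied.
A third above E in this key is G.
A sixth above E in this key is C.
Together with the bass E, this spells C major in first inversion.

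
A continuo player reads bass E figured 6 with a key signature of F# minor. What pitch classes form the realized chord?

E, G#, C#

The written figures 6 are shorthand for 6/3: the 3 is implied.
A third above E in this key is G#.
A sixth above E in this key is C#.
Together with the bass E, this spells C# minor in first inversion.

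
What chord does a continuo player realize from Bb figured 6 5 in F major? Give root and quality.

The figures 6 5 indicate a seventh chord in first inversion.
In first inversion the root lies a sixth above the bass: a sixth above Bb in F major is G.
The chord tones are Bb, D, F, G, giving G minor seventh.

G minor seventh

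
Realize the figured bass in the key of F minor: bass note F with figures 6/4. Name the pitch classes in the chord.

F, Bb, Db

A fourth above F in this key is Bb.
A sixth above F in this key is Db.
Together with the bass F, this spells Bb minor in second inversion.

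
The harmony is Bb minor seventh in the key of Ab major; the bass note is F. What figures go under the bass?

F is the fifth of Bb minor seventh, so the chord is in second inversion.
A seventh chord in second inversion is figured 6/4/3, conventionally abbreviated 4/3.

4/3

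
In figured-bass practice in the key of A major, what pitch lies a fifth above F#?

C#

Counting 4 letter steps above F# lands on C; in A major, that letter is C#.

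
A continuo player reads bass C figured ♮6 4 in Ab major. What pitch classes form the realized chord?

C, F, A

A fourth above C in this key is F.
A sixth above C in this key is Ab, made natural (A) by the ♮ figure.
Together with the bass C, this spells F major in second inversion.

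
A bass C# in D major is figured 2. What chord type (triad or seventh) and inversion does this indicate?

seventh chord, third inversion

2 is shorthand for 6/4/2.
Intervals of 6/4/2 above the bass form a seventh chord; the bass is the seventh, so this is third inversion.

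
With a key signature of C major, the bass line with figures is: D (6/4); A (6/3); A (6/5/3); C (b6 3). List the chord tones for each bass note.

D, G, B | A, C, F | A, C, E, F | C, E, Ab

D (6/4): D, G, B.
A (6/3): A, C, F.
A (6/5/3): A, C, E, F.
C (b6/3): C, E, Ab.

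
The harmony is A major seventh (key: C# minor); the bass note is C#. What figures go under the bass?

C# is the third of A major seventh, so the chord is in first inversion.
A seventh chord in first inversion is figured 6/5/3, conventionally abbreviated 6/5.

6/5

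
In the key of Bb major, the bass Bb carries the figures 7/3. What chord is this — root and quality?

The figures 7/3 indicate a seventh chord in root position.
In root position the bass is the root, so the root is Bb.
The chord tones are Bb, D, F, A, giving Bb major seventh.

Bb major seventh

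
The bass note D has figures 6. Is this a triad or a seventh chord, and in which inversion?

6 is shorthand for 6/3.
Intervals of 6/3 above the bass form a triad; the bass is the third, so this is first inversion.

triad, first inversion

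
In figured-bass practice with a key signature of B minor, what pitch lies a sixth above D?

B

Counting 5 letter steps above D lands on B; in B minor, that letter is B.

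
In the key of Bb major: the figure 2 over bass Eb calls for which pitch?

F

Counting 1 letter step above Eb lands on F; in Bb major, that letter is F.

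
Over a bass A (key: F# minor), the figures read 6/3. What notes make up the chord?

A, C#, F#

A third above A in this key is C#.
A sixth above A in this key is F#.
Together with the bass A, this spells F# minor in first inversion.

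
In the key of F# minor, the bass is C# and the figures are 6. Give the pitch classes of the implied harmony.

The written figures 6 are shorthand for 6/3: the 3 is implied.
A third above C# in this key is E.
A sixth above C# in this key is A.
Together with the bass C#, this spells A major in first inversion.

C#, E, A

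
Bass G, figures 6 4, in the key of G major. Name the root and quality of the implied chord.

C major

The figures 6 4 indicate a triad in second inversion.
In second inversion the root lies a fourth above the bass: a fourth above G in G major is C.
The chord tones are G, C, E, giving C major.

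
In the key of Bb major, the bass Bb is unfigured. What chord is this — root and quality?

An unfigured bass indicates a triad in root position.
In root position the bass is the root, so the root is Bb.
The chord tones are Bb, D, F, giving Bb major.

Bb major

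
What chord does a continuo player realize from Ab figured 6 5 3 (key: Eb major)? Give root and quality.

The figures 6 5 3 indicate a seventh chord in first inversion.
In first inversion the root lies a sixth above the bass: a sixth above Ab in Eb major is F.
The chord tones are Ab, C, Eb, F, giving F minor seventh.

F minor seventh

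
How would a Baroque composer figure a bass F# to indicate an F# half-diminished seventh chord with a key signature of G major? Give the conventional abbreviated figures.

F# is the root of F# half-diminished seventh, so the chord is in root position.
A seventh chord in root position is figured 7/5/3, conventionally abbreviated 7.

7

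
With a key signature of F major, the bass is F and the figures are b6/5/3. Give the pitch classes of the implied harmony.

F, A, C, Db

A third above F in this key is A.
A fifth above F in this key is C.
A sixth above F in this key is D, lowered to Db by the flat.
Together with the bass F, this spells Db augmented major seventh in first inversion.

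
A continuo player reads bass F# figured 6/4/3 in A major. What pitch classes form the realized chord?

A third above F# in this key is A.
A fourth above F# in this key is B.
A sixth above F# in this key is D.
Together with the bass F#, this spells B minor seventh in second inversion.

F#, A, B, D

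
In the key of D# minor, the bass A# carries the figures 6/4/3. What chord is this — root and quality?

The figures 6/4/3 indicate a seventh chord in second inversion.
In second inversion the root lies a fourth above the bass: a fourth above A# in D# minor is D#.
The chord tones are A#, C#, D#, F#, giving D# minor seventh.

D# minor seventh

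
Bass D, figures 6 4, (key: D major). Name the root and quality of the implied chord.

The figures 6 4 indicate a triad in second inversion.
In second inversion the root lies a fourth above the bass: a fourth above D in D major is G.
The chord tones are D, G, B, giving G major.

G major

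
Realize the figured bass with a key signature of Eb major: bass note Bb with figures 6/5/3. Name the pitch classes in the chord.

A third above Bb in this key is D.
A fifth above Bb in this key is F.
A sixth above Bb in this key is G.
Together with the bass Bb, this spells G minor seventh in first inversion.

Bb, D, F, G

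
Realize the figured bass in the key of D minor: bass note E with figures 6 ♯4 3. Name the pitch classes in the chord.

E, G, A#, C

A third above E in this key is G.
A fourth above E in this key is A, raised to A# by the sharp.
A sixth above E in this key is C.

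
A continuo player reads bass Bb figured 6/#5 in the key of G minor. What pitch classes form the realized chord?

Bb, D, F#, G

The written figures 6/#5 are shorthand for 6/5/3: the 3 is implied.
A third above Bb in this key is D.
A fifth above Bb in this key is F, raised to F# by the sharp.
A sixth above Bb in this key is G.
Together with the bass Bb, this spells G minor-major seventh in first inversion.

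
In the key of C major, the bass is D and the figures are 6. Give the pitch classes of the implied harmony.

D, F, B

The written figures 6 are shorthand for 6/3: the 3 is implied.
A third above D in this key is F.
A sixth above D in this key is B.
Together with the bass D, this spells B diminished in first inversion.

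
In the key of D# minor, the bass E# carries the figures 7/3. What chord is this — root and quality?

The figures 7/3 indicate a seventh chord in root position.
In root position the bass is the root, so the root is E#.
The chord tones are E#, G#, B, D#, giving E# half-diminished seventh.

E# half-diminished seventh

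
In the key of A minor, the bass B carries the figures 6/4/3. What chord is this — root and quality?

E minor seventh

The figures 6/4/3 indicate a seventh chord in second inversion.
In second inversion the root lies a fourth above the bass: a fourth above B in A minor is E.
The chord tones are B, D, E, G, giving E minor seventh.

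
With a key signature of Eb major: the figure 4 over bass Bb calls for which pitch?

Counting 3 letter steps above Bb lands on E; in Eb major, that letter is Eb.

Eb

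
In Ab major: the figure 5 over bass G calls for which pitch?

Counting 4 letter steps above G lands on D; in Ab major, that letter is Db.

Db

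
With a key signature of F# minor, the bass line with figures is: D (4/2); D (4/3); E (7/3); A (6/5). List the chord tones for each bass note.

D, E, G#, B | D, F#, G#, B | E, G#, B, D | A, C#, E, F#

D (6/4/2): D, E, G#, B.
D (6/4/3): D, F#, G#, B.
E (7/5/3): E, G#, B, D.
A (6/5/3): A, C#, E, F#.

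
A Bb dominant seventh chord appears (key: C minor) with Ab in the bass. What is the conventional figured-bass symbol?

4/2

Ab is the seventh of Bb dominant seventh, so the chord is in third inversion.
A seventh chord in third inversion is figured 6/4/2, conventionally abbreviated 4/2.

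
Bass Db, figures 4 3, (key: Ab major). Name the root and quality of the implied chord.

G half-diminished seventh

The figures 4 3 indicate a seventh chord in second inversion.
In second inversion the root lies a fourth above the bass: a fourth above Db in Ab major is G.
The chord tones are Db, F, G, Bb, giving G half-diminished seventh.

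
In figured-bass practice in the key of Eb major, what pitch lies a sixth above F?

Counting 5 letter steps above F lands on D; in Eb major, that letter is D.

D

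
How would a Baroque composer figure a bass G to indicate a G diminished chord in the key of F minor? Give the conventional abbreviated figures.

G is the root of G diminished, so the chord is in root position.
A triad in root position is figured 5/3, conventionally abbreviated (no figures — root-position triad).

no figures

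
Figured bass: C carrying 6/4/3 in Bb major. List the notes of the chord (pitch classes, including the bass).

A third above C in this key is Eb.
A fourth above C in this key is F.
A sixth above C in this key is A.
Together with the bass C, this spells F dominant seventh in second inversion.

C, Eb, F, A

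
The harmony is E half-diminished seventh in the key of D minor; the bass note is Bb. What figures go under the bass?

Bb is the fifth of E half-diminished seventh, so the chord is in second inversion.
A seventh chord in second inversion is figured 6/4/3, conventionally abbreviated 4/3.

4/3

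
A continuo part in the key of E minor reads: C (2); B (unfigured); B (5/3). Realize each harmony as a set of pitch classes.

C (6/4/2): C, D, F#, A.
B (5/3): B, D, F#.
B (5/3): B, D, F#.

C, D, F#, A | B, D, F# | B, D, F#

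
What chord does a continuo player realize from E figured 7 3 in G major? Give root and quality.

The figures 7 3 indicate a seventh chord in root position.
In root position the bass is the root, so the root is E.
The chord tones are E, G, B, D, giving E minor seventh.

E minor seventh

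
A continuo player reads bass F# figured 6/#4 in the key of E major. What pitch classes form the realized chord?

A fourth above F# in this key is B, raised to B# by the sharp.
A sixth above F# in this key is D#.
Together with the bass F#, this spells B# diminished in second inversion.

F#, B#, D#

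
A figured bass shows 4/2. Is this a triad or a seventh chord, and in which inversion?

4/2 is shorthand for 6/4/2.
Intervals of 6/4/2 above the bass form a seventh chord; the bass is the seventh, so this is third inversion.

seventh chord, third inversion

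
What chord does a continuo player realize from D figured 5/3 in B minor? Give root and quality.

The figures 5/3 indicate a triad in root position.
In root position the bass is the root, so the root is D.
The chord tones are D, F#, A, giving D major.

D major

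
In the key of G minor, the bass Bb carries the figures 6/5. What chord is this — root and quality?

The figures 6/5 indicate a seventh chord in first inversion.
In first inversion the root lies a sixth above the bass: a sixth above Bb in G minor is G.
The chord tones are Bb, D, F, G, giving G minor seventh.

G minor seventh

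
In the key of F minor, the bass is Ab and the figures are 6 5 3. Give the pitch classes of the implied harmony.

A third above Ab in this key is C.
A fifth above Ab in this key is Eb.
A sixth above Ab in this key is F.
Together with the bass Ab, this spells F minor seventh in first inversion.

Ab, C, Eb, F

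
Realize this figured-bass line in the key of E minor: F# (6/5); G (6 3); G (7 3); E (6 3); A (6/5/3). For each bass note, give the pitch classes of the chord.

F#, A, C, D | G, B, E | G, B, D, F# | E, G, C | A, C, E, F#

F# (6/5/3): F#, A, C, D.
G (6/3): G, B, E.
G (7/5/3): G, B, D, F#.
E (6/3): E, G, C.
A (6/5/3): A, C, E, F#.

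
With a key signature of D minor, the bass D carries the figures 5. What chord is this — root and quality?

D minor

The figures 5 indicate a triad in root position.
In root position the bass is the root, so the root is D.
The chord tones are D, F, A, giving D minor.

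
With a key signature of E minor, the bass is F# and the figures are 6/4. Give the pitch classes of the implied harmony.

F#, B, D

A fourth above F# in this key is B.
A sixth above F# in this key is D.
Together with the bass F#, this spells B minor in second inversion.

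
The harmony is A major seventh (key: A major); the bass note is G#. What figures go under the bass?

4/2

G# is the seventh of A major seventh, so the chord is in third inversion.
A seventh chord in third inversion is figured 6/4/2, conventionally abbreviated 4/2.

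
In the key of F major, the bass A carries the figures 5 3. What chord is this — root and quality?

The figures 5 3 indicate a triad in root position.
In root position the bass is the root, so the root is A.
The chord tones are A, C, E, giving A minor.

A minor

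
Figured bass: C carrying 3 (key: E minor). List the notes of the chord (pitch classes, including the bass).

The written figures 3 are shorthand for 5/3: the 5 is implied.
A third above C in this key is E.
A fifth above C in this key is G.
Together with the bass C, this spells C major in root position.

C, E, G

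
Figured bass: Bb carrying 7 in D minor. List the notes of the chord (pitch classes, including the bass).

Bb, D, F, A

The written figures 7 are shorthand for 7/5/3: the 5/3 are implied.
A third above Bb in this key is D.
A fifth above Bb in this key is F.
A seventh above Bb in this key is A.
Together with the bass Bb, this spells Bb major seventh in root position.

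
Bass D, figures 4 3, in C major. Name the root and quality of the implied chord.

The figures 4 3 indicate a seventh chord in second inversion.
In second inversion the root lies a fourth above the bass: a fourth above D in C major is G.
The chord tones are D, F, G, B, giving G dominant seventh.

G dominant seventh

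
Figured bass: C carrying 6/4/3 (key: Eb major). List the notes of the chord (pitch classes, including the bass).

A third above C in this key is Eb.
A fourth above C in this key is F.
A sixth above C in this key is Ab.
Together with the bass C, this spells F minor seventh in second inversion.

C, Eb, F, Ab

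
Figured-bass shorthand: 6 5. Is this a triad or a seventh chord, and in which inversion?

seventh chord, first inversion

6 5 is shorthand for 6/5/3.
Intervals of 6/5/3 above the bass form a seventh chord; the bass is the third, so this is first inversion.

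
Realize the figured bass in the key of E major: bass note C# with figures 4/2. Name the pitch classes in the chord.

C#, D#, F#, A

The written figures 4/2 are shorthand for 6/4/2: the 6 is implied.
A second above C# in this key is D#.
A fourth above C# in this key is F#.
A sixth above C# in this key is A.
Together with the bass C#, this spells D# half-diminished seventh in third inversion.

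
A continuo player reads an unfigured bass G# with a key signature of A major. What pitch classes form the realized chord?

An unfigured bass implies 5/3.
A third above G# in this key is B.
A fifth above G# in this key is D.
Together with the bass G#, this spells G# diminished in root position.

G#, B, D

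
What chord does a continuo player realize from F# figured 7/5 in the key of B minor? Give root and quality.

The figures 7/5 indicate a seventh chord in root position.
In root position the bass is the root, so the root is F#.
The chord tones are F#, A, C#, E, giving F# minor seventh.

F# minor seventh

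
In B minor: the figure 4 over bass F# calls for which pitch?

B

Counting 3 letter steps above F# lands on B; in B minor, that letter is B.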